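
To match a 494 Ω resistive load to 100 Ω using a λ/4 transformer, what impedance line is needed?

Z_qwt = √(Z_0·R_L) = √(100 × 494) = √49400

Z_qwt ≈ 222 Ω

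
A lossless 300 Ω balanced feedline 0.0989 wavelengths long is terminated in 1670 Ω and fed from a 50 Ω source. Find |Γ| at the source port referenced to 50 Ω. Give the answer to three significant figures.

βl = 2π × 0.0989 = 35.6°
tan(βl) = 0.716
Z_in = Z_0·(Z_L + jZ_0·tanβl)/(Z_0 + jZ_L·tanβl) = 150 − j381 Ω
Γ_s = (Z_in − Z_s)/(Z_in + Z_s) = (99.6 − j381)/(200 − j381), |Γ_s| = 0.916

|Γ| ≈ 0.916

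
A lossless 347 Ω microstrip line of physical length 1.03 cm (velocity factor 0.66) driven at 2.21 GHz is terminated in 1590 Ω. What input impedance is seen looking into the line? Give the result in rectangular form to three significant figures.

λ = v/f = 0.66·c / 2.21 GHz = 0.0896 m
βl = 2π·l/λ = 2π × 0.115 = 41.4°
tan(βl) = tan(41.4°) = 0.881
Z_in = Z_0·(Z_L + jZ_0·tanβl)/(Z_0 + jZ_L·tanβl)
     = 347·(1590 + j306)/(347 + j1400)

Z_in ≈ 163 − j353 Ω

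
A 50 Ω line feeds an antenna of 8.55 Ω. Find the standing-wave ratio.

VSWR ≈ 5.85

For a purely resistive load, VSWR = R_L/Z_0 or Z_0/R_L (whichever > 1) = 50/8.55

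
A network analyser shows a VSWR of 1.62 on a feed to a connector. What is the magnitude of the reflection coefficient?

|Γ| ≈ 0.237

|Γ| = (S − 1)/(S + 1) = (1.62 − 1)/(1.62 + 1) = 0.62/2.62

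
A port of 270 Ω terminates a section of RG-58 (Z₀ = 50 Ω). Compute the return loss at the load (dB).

Γ = (270 − 50)/(270 + 50) = 0.688
RL = −20·log₁₀|Γ| = −20·log₁₀(0.688)

RL ≈ 3.25 dB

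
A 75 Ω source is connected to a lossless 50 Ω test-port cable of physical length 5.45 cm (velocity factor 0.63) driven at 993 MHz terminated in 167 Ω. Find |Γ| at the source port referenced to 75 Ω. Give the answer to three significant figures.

λ = v/f = 0.63·c / 993 MHz = 0.19 m
βl = 2π·l/λ = 2π × 0.286 = 103°
tan(βl) = -4.3
Z_in = Z_0·(Z_L + jZ_0·tanβl)/(Z_0 + jZ_L·tanβl) = 15.7 + j10.5 Ω
Γ_s = (Z_in − Z_s)/(Z_in + Z_s) = (-59.3 + j10.5)/(90.7 + j10.5), |Γ_s| = 0.66

|Γ| ≈ 0.66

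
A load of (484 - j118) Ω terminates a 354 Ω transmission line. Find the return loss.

Γ = (130 − j118)/(838 − j118), |Γ| = 0.207
RL = −20·log₁₀|Γ| = −20·log₁₀(0.207)

RL ≈ 13.7 dB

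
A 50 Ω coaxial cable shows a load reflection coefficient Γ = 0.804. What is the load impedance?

Z_L = Z_0·(1 + Γ)/(1 − Γ) = 50·(1.8)/(0.196)

Z_L ≈ 460 Ω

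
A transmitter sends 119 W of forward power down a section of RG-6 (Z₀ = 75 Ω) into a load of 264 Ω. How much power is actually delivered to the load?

Γ = (264 − 75)/(264 + 75) = 0.558
|Γ|² = 0.311
P_refl = |Γ|²·P_inc = 37 W, P_del = (1 − |Γ|²)·P_inc = 82 W

P_delivered ≈ 82 W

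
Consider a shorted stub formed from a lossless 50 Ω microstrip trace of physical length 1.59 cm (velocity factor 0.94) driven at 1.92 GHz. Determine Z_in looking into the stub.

Z_in ≈ +j40.4 Ω

λ = v/f = 0.94·c / 1.92 GHz = 0.147 m
βl = 2π·l/λ = 2π × 0.108 = 39°
tan(βl) = 0.809
For a shorted stub, Z_in = jZ_0·tan(βl)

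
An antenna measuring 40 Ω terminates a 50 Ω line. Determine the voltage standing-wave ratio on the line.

VSWR ≈ 1.25

Γ = (40 − 50)/(40 + 50) = -0.111
VSWR = (1 + 0.111)/(1 − 0.111)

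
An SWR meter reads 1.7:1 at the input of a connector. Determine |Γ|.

|Γ| ≈ 0.259

|Γ| = (S − 1)/(S + 1) = (1.7 − 1)/(1.7 + 1) = 0.7/2.7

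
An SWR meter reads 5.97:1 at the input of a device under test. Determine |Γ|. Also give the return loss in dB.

|Γ| = (S − 1)/(S + 1) = (5.97 − 1)/(5.97 + 1) = 4.97/6.97
RL = −20·log₁₀|Γ| = −20·log₁₀(0.713)

|Γ| ≈ 0.713; return loss ≈ 2.94 dB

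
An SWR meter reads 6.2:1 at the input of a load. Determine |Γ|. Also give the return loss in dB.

|Γ| ≈ 0.722; return loss ≈ 2.83 dB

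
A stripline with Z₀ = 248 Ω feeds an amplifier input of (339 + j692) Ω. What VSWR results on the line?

Γ = (Z_L − Z_0)/(Z_L + Z_0) = (91 + j692)/(587 + j692)
|Γ| = 698/907 = 0.769
VSWR = (1 + |Γ|)/(1 − |Γ|) = 1.77/0.231

VSWR ≈ 7.66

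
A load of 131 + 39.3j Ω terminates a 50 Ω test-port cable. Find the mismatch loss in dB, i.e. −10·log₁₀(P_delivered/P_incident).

mismatch loss ≈ 1.17 dB

Γ = (81 + j39.3)/(181 + j39.3), |Γ| = 0.486
|Γ|² = 0.236, so P_del/P_inc = 1 − |Γ|² = 0.764
ML = −10·log₁₀(1 − |Γ|²)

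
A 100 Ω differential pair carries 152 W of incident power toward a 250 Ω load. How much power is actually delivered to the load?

Γ = (250 − 100)/(250 + 100) = 0.429
|Γ|² = 0.184
P_refl = |Γ|²·P_inc = 27.9 W, P_del = (1 − |Γ|²)·P_inc = 124 W

P_delivered ≈ 124 W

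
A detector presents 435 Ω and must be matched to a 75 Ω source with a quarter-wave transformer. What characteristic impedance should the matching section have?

Z_qwt ≈ 181 Ω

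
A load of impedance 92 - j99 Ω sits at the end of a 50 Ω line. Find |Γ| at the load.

Γ = (Z_L − Z_0)/(Z_L + Z_0) = (42 − j99)/(142 − j99)
|Γ| = 108/173

|Γ| ≈ 0.621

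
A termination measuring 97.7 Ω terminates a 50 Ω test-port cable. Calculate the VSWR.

Γ = (97.7 − 50)/(97.7 + 50) = 0.323
VSWR = (1 + 0.323)/(1 − 0.323)

VSWR ≈ 1.95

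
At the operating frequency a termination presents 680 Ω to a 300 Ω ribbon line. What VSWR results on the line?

VSWR ≈ 2.27

Γ = (680 − 300)/(680 + 300) = 0.388
VSWR = (1 + 0.388)/(1 − 0.388)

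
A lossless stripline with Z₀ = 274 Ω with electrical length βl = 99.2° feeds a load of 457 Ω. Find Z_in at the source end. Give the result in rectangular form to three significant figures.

Z_in ≈ 167 + j28.2 Ω

tan(βl) = tan(99.2°) = -6.17
Z_in = Z_0·(Z_L + jZ_0·tanβl)/(Z_0 + jZ_L·tanβl)
     = 274·(457 − j1690)/(274 − j2820)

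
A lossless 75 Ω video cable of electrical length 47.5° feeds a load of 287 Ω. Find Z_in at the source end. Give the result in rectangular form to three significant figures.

tan(βl) = tan(47.5°) = 1.09
Z_in = Z_0·(Z_L + jZ_0·tanβl)/(Z_0 + jZ_L·tanβl)
     = 75·(287 + j81.8)/(75 + j313)

Z_in ≈ 34.1 − j60.6 Ω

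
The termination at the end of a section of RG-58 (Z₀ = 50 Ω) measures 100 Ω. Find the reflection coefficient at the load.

Γ = (Z_L − Z_0)/(Z_L + Z_0) = (100 − 50)/(100 + 50) = 50/150

Γ = 0.333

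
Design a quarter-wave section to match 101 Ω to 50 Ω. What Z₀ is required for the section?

Z_qwt ≈ 71.1 Ω

Z_qwt = √(Z_0·R_L) = √(50 × 101) = √5050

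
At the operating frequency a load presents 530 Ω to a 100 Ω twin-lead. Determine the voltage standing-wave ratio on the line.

Γ = (530 − 100)/(530 + 100) = 0.683
VSWR = (1 + 0.683)/(1 − 0.683)

VSWR ≈ 5.3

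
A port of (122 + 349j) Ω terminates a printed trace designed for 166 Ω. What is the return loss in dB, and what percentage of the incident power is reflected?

RL ≈ 2.19 dB; 60.4% of incident power reflected

Γ = (-44 + j349)/(288 + j349), |Γ| = 0.777
RL = −20·log₁₀(0.777) = 2.19 dB
P_refl/P_inc = |Γ|² = 0.604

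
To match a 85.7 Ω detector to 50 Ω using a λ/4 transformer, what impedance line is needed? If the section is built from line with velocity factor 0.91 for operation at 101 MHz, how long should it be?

Z_qwt ≈ 65.5 Ω; length ≈ 67.6 cm

Z_qwt = √(Z_0·R_L) = √(50 × 85.7) = √4285
λ = 0.91·c/f = 2.7 m, so l = λ/4 = 0.676 m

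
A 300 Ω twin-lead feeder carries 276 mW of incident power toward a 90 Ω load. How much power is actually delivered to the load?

Γ = (90 − 300)/(90 + 300) = -0.538
|Γ|² = 0.29
P_refl = |Γ|²·P_inc = 80 mW, P_del = (1 − |Γ|²)·P_inc = 196 mW

P_delivered ≈ 196 mW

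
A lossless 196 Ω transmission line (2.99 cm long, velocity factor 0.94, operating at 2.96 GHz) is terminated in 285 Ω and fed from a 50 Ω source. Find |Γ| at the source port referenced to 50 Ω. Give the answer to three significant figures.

λ = v/f = 0.94·c / 2.96 GHz = 0.0953 m
βl = 2π·l/λ = 2π × 0.314 = 113°
tan(βl) = -2.36
Z_in = Z_0·(Z_L + jZ_0·tanβl)/(Z_0 + jZ_L·tanβl) = 147 + j40.4 Ω
Γ_s = (Z_in − Z_s)/(Z_in + Z_s) = (96.6 + j40.4)/(197 + j40.4), |Γ_s| = 0.522

|Γ| ≈ 0.522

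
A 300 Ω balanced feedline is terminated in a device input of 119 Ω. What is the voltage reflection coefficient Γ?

Γ = (Z_L − Z_0)/(Z_L + Z_0) = (119 − 300)/(119 + 300) = -181/419

Γ = -0.432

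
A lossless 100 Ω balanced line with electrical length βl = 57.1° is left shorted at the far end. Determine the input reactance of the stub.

X_in ≈ 155 Ω (inductive)

tan(βl) = 1.55
For a shorted stub, Z_in = jZ_0·tan(βl)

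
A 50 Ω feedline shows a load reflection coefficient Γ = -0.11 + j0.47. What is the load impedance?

Z_L = Z_0·(1 + Γ)/(1 − Γ) = 50·(0.89 + j0.47)/(1.11 − j0.47)

Z_L ≈ 26.4 + j32.3 Ω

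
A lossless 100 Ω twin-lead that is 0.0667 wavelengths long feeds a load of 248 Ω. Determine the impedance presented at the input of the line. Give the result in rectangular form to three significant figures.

Z_in ≈ 134 − j103 Ω

βl = 2π × 0.0667 = 24°
tan(βl) = tan(24°) = 0.445
Z_in = Z_0·(Z_L + jZ_0·tanβl)/(Z_0 + jZ_L·tanβl)
     = 100·(248 + j44.5)/(100 + j110)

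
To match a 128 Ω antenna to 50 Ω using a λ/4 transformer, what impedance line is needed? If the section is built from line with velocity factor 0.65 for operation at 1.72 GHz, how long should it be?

Z_qwt ≈ 80 Ω; length ≈ 2.83 cm

Z_qwt = √(Z_0·R_L) = √(50 × 128) = √6400
λ = 0.65·c/f = 0.113 m, so l = λ/4 = 0.0283 m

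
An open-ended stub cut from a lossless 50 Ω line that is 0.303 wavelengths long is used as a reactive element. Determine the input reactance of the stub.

βl = 2π × 0.303 = 109°
tan(βl) = -2.89
For an open-ended stub, Z_in = −jZ_0·cot(βl) = −jZ_0/tan(βl)

X_in ≈ 17.3 Ω (inductive)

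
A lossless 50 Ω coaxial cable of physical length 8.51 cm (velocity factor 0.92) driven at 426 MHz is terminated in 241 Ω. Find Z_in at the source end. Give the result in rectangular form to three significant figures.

Z_in ≈ 18.5 − j42.6 Ω

λ = v/f = 0.92·c / 426 MHz = 0.648 m
βl = 2π·l/λ = 2π × 0.131 = 47.3°
tan(βl) = tan(47.3°) = 1.08
Z_in = Z_0·(Z_L + jZ_0·tanβl)/(Z_0 + jZ_L·tanβl)
     = 50·(241 + j54.2)/(50 + j261)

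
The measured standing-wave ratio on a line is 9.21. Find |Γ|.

|Γ| ≈ 0.804

|Γ| = (S − 1)/(S + 1) = (9.21 − 1)/(9.21 + 1) = 8.21/10.2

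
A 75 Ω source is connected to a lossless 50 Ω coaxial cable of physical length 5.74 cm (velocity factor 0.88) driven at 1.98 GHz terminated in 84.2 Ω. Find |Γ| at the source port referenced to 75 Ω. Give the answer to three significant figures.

|Γ| ≈ 0.205

λ = v/f = 0.88·c / 1.98 GHz = 0.133 m
βl = 2π·l/λ = 2π × 0.43 = 155°
tan(βl) = -0.467
Z_in = Z_0·(Z_L + jZ_0·tanβl)/(Z_0 + jZ_L·tanβl) = 63.4 + j26.5 Ω
Γ_s = (Z_in − Z_s)/(Z_in + Z_s) = (-11.6 + j26.5)/(138 + j26.5), |Γ_s| = 0.205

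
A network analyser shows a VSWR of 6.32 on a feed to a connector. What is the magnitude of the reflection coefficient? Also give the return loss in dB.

|Γ| ≈ 0.727; return loss ≈ 2.77 dB

|Γ| = (S − 1)/(S + 1) = (6.32 − 1)/(6.32 + 1) = 5.32/7.32
RL = −20·log₁₀|Γ| = −20·log₁₀(0.727)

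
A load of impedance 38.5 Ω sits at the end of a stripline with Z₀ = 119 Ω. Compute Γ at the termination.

Γ = -0.511

Γ = (Z_L − Z_0)/(Z_L + Z_0) = (38.5 − 119)/(38.5 + 119) = -80.5/157.5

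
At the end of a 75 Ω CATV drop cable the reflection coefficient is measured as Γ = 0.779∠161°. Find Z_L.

Z_L = Z_0·(1 + Γ)/(1 − Γ) = 75·(0.263 + j0.254)/(1.74 − j0.254)

Z_L ≈ 9.57 + j12.4 Ω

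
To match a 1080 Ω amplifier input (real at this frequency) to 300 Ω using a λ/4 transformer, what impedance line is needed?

Z_qwt ≈ 569 Ω

Z_qwt = √(Z_0·R_L) = √(300 × 1080) = √324000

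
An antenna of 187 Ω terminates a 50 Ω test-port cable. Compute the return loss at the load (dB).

RL ≈ 4.76 dB

Γ = (187 − 50)/(187 + 50) = 0.578
RL = −20·log₁₀|Γ| = −20·log₁₀(0.578)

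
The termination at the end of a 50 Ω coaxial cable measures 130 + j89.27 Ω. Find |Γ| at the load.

Γ = (Z_L − Z_0)/(Z_L + Z_0) = (80 + j89.27)/(180 + j89.27)
|Γ| = 120/201

|Γ| ≈ 0.597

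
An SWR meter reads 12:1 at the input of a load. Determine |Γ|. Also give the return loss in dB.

|Γ| ≈ 0.846; return loss ≈ 1.45 dB

|Γ| = (S − 1)/(S + 1) = (12 − 1)/(12 + 1) = 11/13
RL = −20·log₁₀|Γ| = −20·log₁₀(0.846)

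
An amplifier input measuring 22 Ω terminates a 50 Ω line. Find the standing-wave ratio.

VSWR ≈ 2.27

Γ = (22 − 50)/(22 + 50) = -0.389
VSWR = (1 + 0.389)/(1 − 0.389)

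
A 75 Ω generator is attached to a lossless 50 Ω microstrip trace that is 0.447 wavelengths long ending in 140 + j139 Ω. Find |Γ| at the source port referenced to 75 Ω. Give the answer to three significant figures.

|Γ| ≈ 0.668

βl = 2π × 0.447 = 161°
tan(βl) = -0.346
Z_in = Z_0·(Z_L + jZ_0·tanβl)/(Z_0 + jZ_L·tanβl) = 32.8 + j78.2 Ω
Γ_s = (Z_in − Z_s)/(Z_in + Z_s) = (-42.2 + j78.2)/(108 + j78.2), |Γ_s| = 0.668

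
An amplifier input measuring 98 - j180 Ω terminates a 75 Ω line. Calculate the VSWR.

Γ = (Z_L − Z_0)/(Z_L + Z_0) = (23 − j180)/(173 − j180)
|Γ| = 181/250 = 0.727
VSWR = (1 + |Γ|)/(1 − |Γ|) = 1.73/0.273

VSWR ≈ 6.32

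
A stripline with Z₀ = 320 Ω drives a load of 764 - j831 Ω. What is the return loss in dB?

RL ≈ 3.23 dB

Γ = (444 − j831)/(1084 − j831), |Γ| = 0.69
RL = −20·log₁₀|Γ| = −20·log₁₀(0.69)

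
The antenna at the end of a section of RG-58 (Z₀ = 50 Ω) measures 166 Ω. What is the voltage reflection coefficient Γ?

Γ = 0.537

Γ = (Z_L − Z_0)/(Z_L + Z_0) = (166 − 50)/(166 + 50) = 116/216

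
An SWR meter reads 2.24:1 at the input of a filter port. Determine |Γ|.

|Γ| = (S − 1)/(S + 1) = (2.24 − 1)/(2.24 + 1) = 1.24/3.24

|Γ| ≈ 0.383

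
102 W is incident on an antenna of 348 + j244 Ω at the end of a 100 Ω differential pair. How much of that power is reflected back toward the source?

|Γ| = |(248 + j244)/(448 + j244)| = 0.682
|Γ|² = 0.465
P_refl = |Γ|²·P_inc = 47.4 W, P_del = (1 − |Γ|²)·P_inc = 54.6 W

P_reflected ≈ 47.4 W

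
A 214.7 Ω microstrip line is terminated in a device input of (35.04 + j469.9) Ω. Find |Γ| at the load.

Γ = (Z_L − Z_0)/(Z_L + Z_0) = (-179.7 + j469.9)/(249.7 + j469.9)
|Γ| = 503/532

|Γ| ≈ 0.945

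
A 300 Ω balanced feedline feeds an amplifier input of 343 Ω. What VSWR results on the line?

Γ = (343 − 300)/(343 + 300) = 0.0669
VSWR = (1 + 0.0669)/(1 − 0.0669)

VSWR ≈ 1.14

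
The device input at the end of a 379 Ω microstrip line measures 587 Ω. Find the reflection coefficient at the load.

Γ = (Z_L − Z_0)/(Z_L + Z_0) = (587 − 379)/(587 + 379) = 208/966

Γ = 0.215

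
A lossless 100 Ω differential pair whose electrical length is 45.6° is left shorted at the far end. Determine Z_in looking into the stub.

Z_in ≈ +j102 Ω

tan(βl) = 1.02
For a shorted stub, Z_in = jZ_0·tan(βl)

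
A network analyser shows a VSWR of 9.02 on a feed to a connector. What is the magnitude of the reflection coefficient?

|Γ| = (S − 1)/(S + 1) = (9.02 − 1)/(9.02 + 1) = 8.02/10

|Γ| ≈ 0.8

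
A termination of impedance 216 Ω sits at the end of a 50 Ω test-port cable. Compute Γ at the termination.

Γ = 0.624

Γ = (Z_L − Z_0)/(Z_L + Z_0) = (216 − 50)/(216 + 50) = 166/266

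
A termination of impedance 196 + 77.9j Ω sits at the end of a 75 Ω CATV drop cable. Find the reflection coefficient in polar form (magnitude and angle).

Γ = (Z_L − Z_0)/(Z_L + Z_0) = (121 + j77.9)/(271 + j77.9)
|Γ| = 144/282 = 0.51

Γ ≈ 0.51 ∠ 16.7°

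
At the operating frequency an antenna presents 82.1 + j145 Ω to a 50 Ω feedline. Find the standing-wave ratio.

VSWR ≈ 7.23

Γ = (Z_L − Z_0)/(Z_L + Z_0) = (32.1 + j145)/(132.1 + j145)
|Γ| = 149/196 = 0.757
VSWR = (1 + |Γ|)/(1 − |Γ|) = 1.76/0.243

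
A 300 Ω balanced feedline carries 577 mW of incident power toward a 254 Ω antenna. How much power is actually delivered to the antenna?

P_delivered ≈ 573 mW

Γ = (254 − 300)/(254 + 300) = -0.083
|Γ|² = 0.00689
P_refl = |Γ|²·P_inc = 3.98 mW, P_del = (1 − |Γ|²)·P_inc = 573 mW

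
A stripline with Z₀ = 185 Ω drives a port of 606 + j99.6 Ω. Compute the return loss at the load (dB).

RL ≈ 5.31 dB

Γ = (421 + j99.6)/(791 + j99.6), |Γ| = 0.543
RL = −20·log₁₀|Γ| = −20·log₁₀(0.543)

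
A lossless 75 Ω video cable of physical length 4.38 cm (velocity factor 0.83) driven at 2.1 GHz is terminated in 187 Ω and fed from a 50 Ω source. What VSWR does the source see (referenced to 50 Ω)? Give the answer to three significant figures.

VSWR ≈ 2.7

λ = v/f = 0.83·c / 2.1 GHz = 0.119 m
βl = 2π·l/λ = 2π × 0.369 = 133°
tan(βl) = -1.07
Z_in = Z_0·(Z_L + jZ_0·tanβl)/(Z_0 + jZ_L·tanβl) = 49.3 + j51.5 Ω
Γ_s = (Z_in − Z_s)/(Z_in + Z_s) = (-0.684 + j51.5)/(99.3 + j51.5), |Γ_s| = 0.46
VSWR = (1 + |Γ_s|)/(1 − |Γ_s|)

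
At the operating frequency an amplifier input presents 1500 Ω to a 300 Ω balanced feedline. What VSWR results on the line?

VSWR ≈ 5

For a purely resistive load, VSWR = R_L/Z_0 or Z_0/R_L (whichever > 1) = 1500/300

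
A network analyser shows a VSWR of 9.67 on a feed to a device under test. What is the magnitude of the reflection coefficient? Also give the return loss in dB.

|Γ| ≈ 0.813; return loss ≈ 1.8 dB

|Γ| = (S − 1)/(S + 1) = (9.67 − 1)/(9.67 + 1) = 8.67/10.7
RL = −20·log₁₀|Γ| = −20·log₁₀(0.813)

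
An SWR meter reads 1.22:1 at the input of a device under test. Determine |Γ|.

|Γ| = (S − 1)/(S + 1) = (1.22 − 1)/(1.22 + 1) = 0.22/2.22

|Γ| ≈ 0.0991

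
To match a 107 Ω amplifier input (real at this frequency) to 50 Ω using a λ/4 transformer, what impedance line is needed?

Z_qwt = √(Z_0·R_L) = √(50 × 107) = √5350

Z_qwt ≈ 73.1 Ω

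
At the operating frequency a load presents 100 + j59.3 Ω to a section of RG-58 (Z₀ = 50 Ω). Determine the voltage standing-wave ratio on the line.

Γ = (Z_L − Z_0)/(Z_L + Z_0) = (50 + j59.3)/(150 + j59.3)
|Γ| = 77.6/161 = 0.481
VSWR = (1 + |Γ|)/(1 − |Γ|) = 1.48/0.519

VSWR ≈ 2.85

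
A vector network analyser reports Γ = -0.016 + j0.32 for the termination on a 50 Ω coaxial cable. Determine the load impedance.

Z_L = Z_0·(1 + Γ)/(1 − Γ) = 50·(0.984 + j0.32)/(1.02 − j0.32)

Z_L ≈ 39.5 + j28.2 Ω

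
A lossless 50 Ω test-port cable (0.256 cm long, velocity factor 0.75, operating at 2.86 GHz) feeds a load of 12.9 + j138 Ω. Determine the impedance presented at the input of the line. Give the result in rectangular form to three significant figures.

Z_in ≈ 72.4 + j338 Ω

λ = v/f = 0.75·c / 2.86 GHz = 0.0787 m
βl = 2π·l/λ = 2π × 0.0325 = 11.7°
tan(βl) = tan(11.7°) = 0.207
Z_in = Z_0·(Z_L + jZ_0·tanβl)/(Z_0 + jZ_L·tanβl)
     = 50·(12.9 + j148)/(21.4 + j2.67)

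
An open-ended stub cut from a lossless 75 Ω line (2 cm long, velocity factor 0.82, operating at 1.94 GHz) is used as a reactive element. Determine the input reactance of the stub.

X_in ≈ -49.1 Ω (capacitive)

λ = v/f = 0.82·c / 1.94 GHz = 0.127 m
βl = 2π·l/λ = 2π × 0.158 = 56.8°
tan(βl) = 1.53
For an open-ended stub, Z_in = −jZ_0·cot(βl) = −jZ_0/tan(βl)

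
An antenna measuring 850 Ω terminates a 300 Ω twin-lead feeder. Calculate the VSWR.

For a purely resistive load, VSWR = R_L/Z_0 or Z_0/R_L (whichever > 1) = 850/300

VSWR ≈ 2.83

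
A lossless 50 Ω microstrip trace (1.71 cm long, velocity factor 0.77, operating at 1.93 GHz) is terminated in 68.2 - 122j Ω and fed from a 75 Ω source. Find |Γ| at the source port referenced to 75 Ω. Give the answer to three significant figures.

λ = v/f = 0.77·c / 1.93 GHz = 0.12 m
βl = 2π·l/λ = 2π × 0.143 = 51.4°
tan(βl) = 1.25
Z_in = Z_0·(Z_L + jZ_0·tanβl)/(Z_0 + jZ_L·tanβl) = 9.04 − j18.4 Ω
Γ_s = (Z_in − Z_s)/(Z_in + Z_s) = (-66 − j18.4)/(84 − j18.4), |Γ_s| = 0.796

|Γ| ≈ 0.796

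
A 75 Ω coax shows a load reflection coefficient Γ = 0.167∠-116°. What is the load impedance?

Z_L = Z_0·(1 + Γ)/(1 − Γ) = 75·(0.927 − j0.15)/(1.07 + j0.15)

Z_L ≈ 62.1 − j19.2 Ω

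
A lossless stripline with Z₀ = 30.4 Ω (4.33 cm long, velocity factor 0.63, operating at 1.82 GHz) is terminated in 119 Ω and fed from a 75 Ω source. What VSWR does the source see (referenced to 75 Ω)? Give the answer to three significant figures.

VSWR ≈ 3.83

λ = v/f = 0.63·c / 1.82 GHz = 0.104 m
βl = 2π·l/λ = 2π × 0.417 = 150°
tan(βl) = -0.575
Z_in = Z_0·(Z_L + jZ_0·tanβl)/(Z_0 + jZ_L·tanβl) = 26.1 + j41.3 Ω
Γ_s = (Z_in − Z_s)/(Z_in + Z_s) = (-48.9 + j41.3)/(101 + j41.3), |Γ_s| = 0.586
VSWR = (1 + |Γ_s|)/(1 − |Γ_s|)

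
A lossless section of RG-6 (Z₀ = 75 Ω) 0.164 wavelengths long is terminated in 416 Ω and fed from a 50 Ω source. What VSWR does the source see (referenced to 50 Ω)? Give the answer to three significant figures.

βl = 2π × 0.164 = 59°
tan(βl) = 1.67
Z_in = Z_0·(Z_L + jZ_0·tanβl)/(Z_0 + jZ_L·tanβl) = 18.2 − j43 Ω
Γ_s = (Z_in − Z_s)/(Z_in + Z_s) = (-31.8 − j43)/(68.2 − j43), |Γ_s| = 0.664
VSWR = (1 + |Γ_s|)/(1 − |Γ_s|)

VSWR ≈ 4.95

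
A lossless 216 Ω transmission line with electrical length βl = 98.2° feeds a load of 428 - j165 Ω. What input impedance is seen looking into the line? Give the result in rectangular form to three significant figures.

Z_in ≈ 101 + j62.8 Ω

tan(βl) = tan(98.2°) = -6.94
Z_in = Z_0·(Z_L + jZ_0·tanβl)/(Z_0 + jZ_L·tanβl)
     = 216·(428 − j1660)/(-929 − j2970)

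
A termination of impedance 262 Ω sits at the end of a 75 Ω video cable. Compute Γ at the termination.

Γ = (Z_L − Z_0)/(Z_L + Z_0) = (262 − 75)/(262 + 75) = 187/337

Γ = 0.555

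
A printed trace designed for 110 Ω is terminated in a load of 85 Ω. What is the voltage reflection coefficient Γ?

Γ = (Z_L − Z_0)/(Z_L + Z_0) = (85 − 110)/(85 + 110) = -25/195

Γ = -0.128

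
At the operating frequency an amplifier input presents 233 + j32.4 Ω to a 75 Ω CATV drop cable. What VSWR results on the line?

VSWR ≈ 3.17

Γ = (Z_L − Z_0)/(Z_L + Z_0) = (158 + j32.4)/(308 + j32.4)
|Γ| = 161/310 = 0.521
VSWR = (1 + |Γ|)/(1 − |Γ|) = 1.52/0.479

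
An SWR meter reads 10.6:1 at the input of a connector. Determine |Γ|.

|Γ| ≈ 0.828

|Γ| = (S − 1)/(S + 1) = (10.6 − 1)/(10.6 + 1) = 9.6/11.6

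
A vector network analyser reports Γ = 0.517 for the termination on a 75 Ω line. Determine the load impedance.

Z_L ≈ 236 Ω

Z_L = Z_0·(1 + Γ)/(1 − Γ) = 75·(1.52)/(0.483)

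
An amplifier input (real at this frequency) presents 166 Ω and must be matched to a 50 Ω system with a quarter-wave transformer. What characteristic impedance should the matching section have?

Z_qwt = √(Z_0·R_L) = √(50 × 166) = √8300

Z_qwt ≈ 91.1 Ω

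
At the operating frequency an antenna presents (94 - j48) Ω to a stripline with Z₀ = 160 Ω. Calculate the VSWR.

Γ = (Z_L − Z_0)/(Z_L + Z_0) = (-66 − j48)/(254 − j48)
|Γ| = 81.6/258 = 0.316
VSWR = (1 + |Γ|)/(1 − |Γ|) = 1.32/0.684

VSWR ≈ 1.92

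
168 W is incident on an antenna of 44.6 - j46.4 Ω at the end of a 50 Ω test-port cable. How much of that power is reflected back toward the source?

P_reflected ≈ 33 W

|Γ| = |(-5.4 − j46.4)/(94.6 − j46.4)| = 0.443
|Γ|² = 0.197
P_refl = |Γ|²·P_inc = 33 W, P_del = (1 − |Γ|²)·P_inc = 135 W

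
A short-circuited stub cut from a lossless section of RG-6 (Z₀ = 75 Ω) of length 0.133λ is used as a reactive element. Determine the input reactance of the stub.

X_in ≈ 82.9 Ω (inductive)

βl = 2π × 0.133 = 47.9°
tan(βl) = 1.11
For a short-circuited stub, Z_in = jZ_0·tan(βl)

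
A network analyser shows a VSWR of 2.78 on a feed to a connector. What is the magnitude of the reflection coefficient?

|Γ| ≈ 0.471

|Γ| = (S − 1)/(S + 1) = (2.78 − 1)/(2.78 + 1) = 1.78/3.78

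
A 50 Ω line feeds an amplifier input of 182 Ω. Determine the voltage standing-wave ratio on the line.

VSWR ≈ 3.64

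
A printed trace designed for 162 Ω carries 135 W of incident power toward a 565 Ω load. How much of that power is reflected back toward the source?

Γ = (565 − 162)/(565 + 162) = 0.554
|Γ|² = 0.307
P_refl = |Γ|²·P_inc = 41.5 W, P_del = (1 − |Γ|²)·P_inc = 93.5 W

P_reflected ≈ 41.5 W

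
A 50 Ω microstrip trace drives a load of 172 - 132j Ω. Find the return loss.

Γ = (122 − j132)/(222 − j132), |Γ| = 0.696
RL = −20·log₁₀|Γ| = −20·log₁₀(0.696)

RL ≈ 3.15 dB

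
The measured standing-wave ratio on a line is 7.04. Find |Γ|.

|Γ| = (S − 1)/(S + 1) = (7.04 − 1)/(7.04 + 1) = 6.04/8.04

|Γ| ≈ 0.751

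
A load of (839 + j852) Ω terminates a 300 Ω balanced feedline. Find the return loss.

Γ = (539 + j852)/(1139 + j852), |Γ| = 0.709
RL = −20·log₁₀|Γ| = −20·log₁₀(0.709)

RL ≈ 2.99 dB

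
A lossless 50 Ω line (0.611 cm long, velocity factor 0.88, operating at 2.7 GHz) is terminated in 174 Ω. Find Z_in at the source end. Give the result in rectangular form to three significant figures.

λ = v/f = 0.88·c / 2.7 GHz = 0.0978 m
βl = 2π·l/λ = 2π × 0.0625 = 22.5°
tan(βl) = tan(22.5°) = 0.414
Z_in = Z_0·(Z_L + jZ_0·tanβl)/(Z_0 + jZ_L·tanβl)
     = 50·(174 + j20.7)/(50 + j72.1)

Z_in ≈ 66.2 − j74.8 Ω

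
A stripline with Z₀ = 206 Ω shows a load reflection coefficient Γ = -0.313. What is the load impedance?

Z_L = Z_0·(1 + Γ)/(1 − Γ) = 206·(0.687)/(1.31)

Z_L ≈ 108 Ω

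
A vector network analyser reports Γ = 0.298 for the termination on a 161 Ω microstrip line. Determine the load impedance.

Z_L ≈ 298 Ω

Z_L = Z_0·(1 + Γ)/(1 − Γ) = 161·(1.3)/(0.702)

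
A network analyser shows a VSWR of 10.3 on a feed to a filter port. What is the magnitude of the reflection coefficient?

|Γ| = (S − 1)/(S + 1) = (10.3 − 1)/(10.3 + 1) = 9.3/11.3

|Γ| ≈ 0.823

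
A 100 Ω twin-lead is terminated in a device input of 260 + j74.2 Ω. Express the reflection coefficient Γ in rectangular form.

Γ ≈ 0.467 + j0.11

Γ = (Z_L − Z_0)/(Z_L + Z_0) = (160 + j74.2)/(360 + j74.2)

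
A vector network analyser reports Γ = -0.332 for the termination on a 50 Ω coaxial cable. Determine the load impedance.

Z_L = Z_0·(1 + Γ)/(1 − Γ) = 50·(0.668)/(1.33)

Z_L ≈ 25.1 Ω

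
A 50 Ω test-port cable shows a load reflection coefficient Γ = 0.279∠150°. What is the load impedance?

Z_L = Z_0·(1 + Γ)/(1 − Γ) = 50·(0.758 + j0.139)/(1.24 − j0.139)

Z_L ≈ 29.5 + j8.94 Ω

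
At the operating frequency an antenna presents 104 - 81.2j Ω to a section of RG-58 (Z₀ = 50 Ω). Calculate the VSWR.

VSWR ≈ 3.55

Γ = (Z_L − Z_0)/(Z_L + Z_0) = (54 − j81.2)/(154 − j81.2)
|Γ| = 97.5/174 = 0.56
VSWR = (1 + |Γ|)/(1 − |Γ|) = 1.56/0.44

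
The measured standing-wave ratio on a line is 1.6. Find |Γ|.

|Γ| = (S − 1)/(S + 1) = (1.6 − 1)/(1.6 + 1) = 0.6/2.6

|Γ| ≈ 0.231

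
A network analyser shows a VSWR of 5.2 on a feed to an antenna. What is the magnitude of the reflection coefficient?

|Γ| = (S − 1)/(S + 1) = (5.2 − 1)/(5.2 + 1) = 4.2/6.2

|Γ| ≈ 0.677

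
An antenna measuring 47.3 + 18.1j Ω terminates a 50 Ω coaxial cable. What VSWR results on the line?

VSWR ≈ 1.45

Γ = (Z_L − Z_0)/(Z_L + Z_0) = (-2.7 + j18.1)/(97.3 + j18.1)
|Γ| = 18.3/99 = 0.185
VSWR = (1 + |Γ|)/(1 − |Γ|) = 1.18/0.815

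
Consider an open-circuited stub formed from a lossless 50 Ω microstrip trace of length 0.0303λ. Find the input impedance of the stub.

Z_in ≈ −j259 Ω

βl = 2π × 0.0303 = 10.9°
tan(βl) = 0.193
For an open-circuited stub, Z_in = −jZ_0·cot(βl) = −jZ_0/tan(βl)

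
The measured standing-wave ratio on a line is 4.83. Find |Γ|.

|Γ| ≈ 0.657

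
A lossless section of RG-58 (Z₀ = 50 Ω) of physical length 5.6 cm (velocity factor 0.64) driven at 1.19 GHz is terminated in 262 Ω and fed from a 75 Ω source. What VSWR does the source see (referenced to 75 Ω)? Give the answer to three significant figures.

λ = v/f = 0.64·c / 1.19 GHz = 0.161 m
βl = 2π·l/λ = 2π × 0.347 = 125°
tan(βl) = -1.43
Z_in = Z_0·(Z_L + jZ_0·tanβl)/(Z_0 + jZ_L·tanβl) = 14 + j33.1 Ω
Γ_s = (Z_in − Z_s)/(Z_in + Z_s) = (-61 + j33.1)/(89 + j33.1), |Γ_s| = 0.732
VSWR = (1 + |Γ_s|)/(1 − |Γ_s|)

VSWR ≈ 6.45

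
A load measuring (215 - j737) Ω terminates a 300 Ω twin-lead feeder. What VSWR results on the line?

VSWR ≈ 10.4

Γ = (Z_L − Z_0)/(Z_L + Z_0) = (-85 − j737)/(515 − j737)
|Γ| = 742/899 = 0.825
VSWR = (1 + |Γ|)/(1 − |Γ|) = 1.83/0.175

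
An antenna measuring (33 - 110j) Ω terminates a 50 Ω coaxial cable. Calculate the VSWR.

VSWR ≈ 9.4

Γ = (Z_L − Z_0)/(Z_L + Z_0) = (-17 − j110)/(83 − j110)
|Γ| = 111/138 = 0.808
VSWR = (1 + |Γ|)/(1 − |Γ|) = 1.81/0.192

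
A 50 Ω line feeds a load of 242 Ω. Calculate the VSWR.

VSWR ≈ 4.84

Γ = (242 − 50)/(242 + 50) = 0.658
VSWR = (1 + 0.658)/(1 − 0.658)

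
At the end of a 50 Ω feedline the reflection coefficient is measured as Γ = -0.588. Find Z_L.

Z_L = Z_0·(1 + Γ)/(1 − Γ) = 50·(0.412)/(1.59)

Z_L ≈ 13 Ω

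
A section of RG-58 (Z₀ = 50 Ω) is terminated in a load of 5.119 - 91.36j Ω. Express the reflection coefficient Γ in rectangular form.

Γ ≈ 0.516 − j0.802

Γ = (Z_L − Z_0)/(Z_L + Z_0) = (-44.88 − j91.36)/(55.12 − j91.36)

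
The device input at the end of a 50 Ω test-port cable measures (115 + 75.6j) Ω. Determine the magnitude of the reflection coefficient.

|Γ| ≈ 0.549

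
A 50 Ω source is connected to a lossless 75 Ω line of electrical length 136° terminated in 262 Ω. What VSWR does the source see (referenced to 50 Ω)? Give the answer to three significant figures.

tan(βl) = -0.966
Z_in = Z_0·(Z_L + jZ_0·tanβl)/(Z_0 + jZ_L·tanβl) = 40.9 + j65.5 Ω
Γ_s = (Z_in − Z_s)/(Z_in + Z_s) = (-9.1 + j65.5)/(90.9 + j65.5), |Γ_s| = 0.59
VSWR = (1 + |Γ_s|)/(1 − |Γ_s|)

VSWR ≈ 3.88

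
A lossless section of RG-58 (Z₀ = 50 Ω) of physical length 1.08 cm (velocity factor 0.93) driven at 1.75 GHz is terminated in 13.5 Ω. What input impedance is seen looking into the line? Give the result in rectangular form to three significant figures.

λ = v/f = 0.93·c / 1.75 GHz = 0.159 m
βl = 2π·l/λ = 2π × 0.0677 = 24.4°
tan(βl) = tan(24.4°) = 0.453
Z_in = Z_0·(Z_L + jZ_0·tanβl)/(Z_0 + jZ_L·tanβl)
     = 50·(13.5 + j22.7)/(50 + j6.12)

Z_in ≈ 16 + j20.7 Ω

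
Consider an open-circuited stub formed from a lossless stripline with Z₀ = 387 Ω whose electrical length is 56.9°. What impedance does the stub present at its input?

tan(βl) = 1.53
For an open-circuited stub, Z_in = −jZ_0·cot(βl) = −jZ_0/tan(βl)

Z_in ≈ −j252 Ω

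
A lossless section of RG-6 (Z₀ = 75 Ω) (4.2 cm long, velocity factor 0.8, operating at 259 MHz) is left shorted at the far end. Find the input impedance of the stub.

λ = v/f = 0.8·c / 259 MHz = 0.927 m
βl = 2π·l/λ = 2π × 0.0453 = 16.3°
tan(βl) = 0.293
For a shorted stub, Z_in = jZ_0·tan(βl)

Z_in ≈ +j22 Ω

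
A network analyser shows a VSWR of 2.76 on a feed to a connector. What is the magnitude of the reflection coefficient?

|Γ| ≈ 0.468

|Γ| = (S − 1)/(S + 1) = (2.76 − 1)/(2.76 + 1) = 1.76/3.76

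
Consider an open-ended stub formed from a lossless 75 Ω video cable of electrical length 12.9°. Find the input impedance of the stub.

tan(βl) = 0.229
For an open-ended stub, Z_in = −jZ_0·cot(βl) = −jZ_0/tan(βl)

Z_in ≈ −j327 Ω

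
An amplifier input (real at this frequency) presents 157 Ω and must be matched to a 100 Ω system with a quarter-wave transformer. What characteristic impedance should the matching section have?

Z_qwt = √(Z_0·R_L) = √(100 × 157) = √15700

Z_qwt ≈ 125 Ω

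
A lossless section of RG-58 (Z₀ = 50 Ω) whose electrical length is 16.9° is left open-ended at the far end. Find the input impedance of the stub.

tan(βl) = 0.304
For an open-ended stub, Z_in = −jZ_0·cot(βl) = −jZ_0/tan(βl)

Z_in ≈ −j165 Ω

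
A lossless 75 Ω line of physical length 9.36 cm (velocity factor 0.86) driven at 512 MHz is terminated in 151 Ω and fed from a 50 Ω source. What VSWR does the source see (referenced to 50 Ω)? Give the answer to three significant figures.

VSWR ≈ 1.69

λ = v/f = 0.86·c / 512 MHz = 0.504 m
βl = 2π·l/λ = 2π × 0.186 = 66.9°
tan(βl) = 2.34
Z_in = Z_0·(Z_L + jZ_0·tanβl)/(Z_0 + jZ_L·tanβl) = 42.2 − j23.1 Ω
Γ_s = (Z_in − Z_s)/(Z_in + Z_s) = (-7.85 − j23.1)/(92.2 − j23.1), |Γ_s| = 0.257
VSWR = (1 + |Γ_s|)/(1 − |Γ_s|)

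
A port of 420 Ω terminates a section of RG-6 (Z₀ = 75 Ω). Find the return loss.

RL ≈ 3.14 dB

Γ = (420 − 75)/(420 + 75) = 0.697
RL = −20·log₁₀|Γ| = −20·log₁₀(0.697)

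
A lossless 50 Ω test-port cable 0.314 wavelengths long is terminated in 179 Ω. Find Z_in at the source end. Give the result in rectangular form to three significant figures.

Z_in ≈ 16.3 + j19.3 Ω

βl = 2π × 0.314 = 113°
tan(βl) = tan(113°) = -2.35
Z_in = Z_0·(Z_L + jZ_0·tanβl)/(Z_0 + jZ_L·tanβl)
     = 50·(179 − j118)/(50 − j421)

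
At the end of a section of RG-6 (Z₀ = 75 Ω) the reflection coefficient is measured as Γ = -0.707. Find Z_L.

Z_L = Z_0·(1 + Γ)/(1 − Γ) = 75·(0.293)/(1.71)

Z_L ≈ 12.9 Ω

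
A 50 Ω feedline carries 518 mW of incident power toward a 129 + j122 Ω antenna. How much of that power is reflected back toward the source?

|Γ| = |(79 + j122)/(179 + j122)| = 0.671
|Γ|² = 0.45
P_refl = |Γ|²·P_inc = 233 mW, P_del = (1 − |Γ|²)·P_inc = 285 mW

P_reflected ≈ 233 mW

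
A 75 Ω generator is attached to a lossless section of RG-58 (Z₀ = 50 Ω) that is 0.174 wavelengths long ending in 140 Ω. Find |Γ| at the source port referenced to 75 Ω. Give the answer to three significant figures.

|Γ| ≈ 0.578

βl = 2π × 0.174 = 62.6°
tan(βl) = 1.93
Z_in = Z_0·(Z_L + jZ_0·tanβl)/(Z_0 + jZ_L·tanβl) = 21.9 − j21.8 Ω
Γ_s = (Z_in − Z_s)/(Z_in + Z_s) = (-53.1 − j21.8)/(96.9 − j21.8), |Γ_s| = 0.578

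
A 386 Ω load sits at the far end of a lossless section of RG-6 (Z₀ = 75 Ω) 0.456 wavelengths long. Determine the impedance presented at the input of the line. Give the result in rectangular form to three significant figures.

βl = 2π × 0.456 = 164°
tan(βl) = tan(164°) = -0.284
Z_in = Z_0·(Z_L + jZ_0·tanβl)/(Z_0 + jZ_L·tanβl)
     = 75·(386 − j21.3)/(75 − j110)

Z_in ≈ 133 + j173 Ω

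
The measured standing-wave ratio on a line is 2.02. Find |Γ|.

|Γ| = (S − 1)/(S + 1) = (2.02 − 1)/(2.02 + 1) = 1.02/3.02

|Γ| ≈ 0.338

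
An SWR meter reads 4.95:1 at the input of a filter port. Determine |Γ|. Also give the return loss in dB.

|Γ| = (S − 1)/(S + 1) = (4.95 − 1)/(4.95 + 1) = 3.95/5.95
RL = −20·log₁₀|Γ| = −20·log₁₀(0.664)

|Γ| ≈ 0.664; return loss ≈ 3.56 dB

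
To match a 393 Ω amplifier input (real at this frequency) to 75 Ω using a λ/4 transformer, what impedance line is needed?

Z_qwt ≈ 172 Ω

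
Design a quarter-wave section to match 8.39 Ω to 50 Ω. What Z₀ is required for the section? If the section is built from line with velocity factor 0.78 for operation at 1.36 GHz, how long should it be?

Z_qwt = √(Z_0·R_L) = √(50 × 8.39) = √419.5
λ = 0.78·c/f = 0.172 m, so l = λ/4 = 0.043 m

Z_qwt ≈ 20.5 Ω; length ≈ 4.3 cm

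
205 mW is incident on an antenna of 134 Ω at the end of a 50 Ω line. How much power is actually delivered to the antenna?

P_delivered ≈ 162 mW

Γ = (134 − 50)/(134 + 50) = 0.457
|Γ|² = 0.208
P_refl = |Γ|²·P_inc = 42.7 mW, P_del = (1 − |Γ|²)·P_inc = 162 mW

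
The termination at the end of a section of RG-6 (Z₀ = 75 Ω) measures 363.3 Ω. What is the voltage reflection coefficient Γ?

Γ = (Z_L − Z_0)/(Z_L + Z_0) = (363.3 − 75)/(363.3 + 75) = 288.3/438.3

Γ = 0.658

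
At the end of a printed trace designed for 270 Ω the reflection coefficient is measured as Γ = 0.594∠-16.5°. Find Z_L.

Z_L ≈ 817 − j426 Ω

Z_L = Z_0·(1 + Γ)/(1 − Γ) = 270·(1.57 − j0.169)/(0.43 + j0.169)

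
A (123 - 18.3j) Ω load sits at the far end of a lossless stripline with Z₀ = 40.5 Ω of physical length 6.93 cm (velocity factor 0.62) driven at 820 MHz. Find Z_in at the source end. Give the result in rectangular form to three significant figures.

λ = v/f = 0.62·c / 820 MHz = 0.227 m
βl = 2π·l/λ = 2π × 0.306 = 110°
tan(βl) = tan(110°) = -2.75
Z_in = Z_0·(Z_L + jZ_0·tanβl)/(Z_0 + jZ_L·tanβl)
     = 40.5·(123 − j130)/(-9.82 − j338)

Z_in ≈ 15.1 + j15.2 Ω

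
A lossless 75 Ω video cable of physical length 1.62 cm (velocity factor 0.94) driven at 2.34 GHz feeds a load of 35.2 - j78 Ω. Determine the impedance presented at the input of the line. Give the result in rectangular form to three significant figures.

λ = v/f = 0.94·c / 2.34 GHz = 0.121 m
βl = 2π·l/λ = 2π × 0.134 = 48.4°
tan(βl) = tan(48.4°) = 1.13
Z_in = Z_0·(Z_L + jZ_0·tanβl)/(Z_0 + jZ_L·tanβl)
     = 75·(35.2 + j6.45)/(163 + j39.6)

Z_in ≈ 16 − j0.919 Ω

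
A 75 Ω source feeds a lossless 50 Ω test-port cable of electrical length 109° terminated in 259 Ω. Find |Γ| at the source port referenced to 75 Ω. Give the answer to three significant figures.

tan(βl) = -2.9
Z_in = Z_0·(Z_L + jZ_0·tanβl)/(Z_0 + jZ_L·tanβl) = 10.7 + j16.5 Ω
Γ_s = (Z_in − Z_s)/(Z_in + Z_s) = (-64.3 + j16.5)/(85.7 + j16.5), |Γ_s| = 0.76

|Γ| ≈ 0.76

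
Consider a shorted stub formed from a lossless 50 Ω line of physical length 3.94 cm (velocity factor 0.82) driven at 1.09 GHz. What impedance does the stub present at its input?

λ = v/f = 0.82·c / 1.09 GHz = 0.226 m
βl = 2π·l/λ = 2π × 0.175 = 62.8°
tan(βl) = 1.95
For a shorted stub, Z_in = jZ_0·tan(βl)

Z_in ≈ +j97.5 Ω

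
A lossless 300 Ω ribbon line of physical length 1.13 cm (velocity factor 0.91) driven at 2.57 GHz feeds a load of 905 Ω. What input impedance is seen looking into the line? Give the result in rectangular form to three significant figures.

Z_in ≈ 220 − j288 Ω

λ = v/f = 0.91·c / 2.57 GHz = 0.106 m
βl = 2π·l/λ = 2π × 0.106 = 38.3°
tan(βl) = tan(38.3°) = 0.79
Z_in = Z_0·(Z_L + jZ_0·tanβl)/(Z_0 + jZ_L·tanβl)
     = 300·(905 + j237)/(300 + j715)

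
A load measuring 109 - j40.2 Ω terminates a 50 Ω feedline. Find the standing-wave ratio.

VSWR ≈ 2.54

Γ = (Z_L − Z_0)/(Z_L + Z_0) = (59 − j40.2)/(159 − j40.2)
|Γ| = 71.4/164 = 0.435
VSWR = (1 + |Γ|)/(1 − |Γ|) = 1.44/0.565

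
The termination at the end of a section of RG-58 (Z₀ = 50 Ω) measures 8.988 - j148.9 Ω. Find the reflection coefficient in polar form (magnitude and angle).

Γ ≈ 0.964 ∠ -37°

Γ = (Z_L − Z_0)/(Z_L + Z_0) = (-41.01 − j148.9)/(58.99 − j148.9)
|Γ| = 154/160 = 0.964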